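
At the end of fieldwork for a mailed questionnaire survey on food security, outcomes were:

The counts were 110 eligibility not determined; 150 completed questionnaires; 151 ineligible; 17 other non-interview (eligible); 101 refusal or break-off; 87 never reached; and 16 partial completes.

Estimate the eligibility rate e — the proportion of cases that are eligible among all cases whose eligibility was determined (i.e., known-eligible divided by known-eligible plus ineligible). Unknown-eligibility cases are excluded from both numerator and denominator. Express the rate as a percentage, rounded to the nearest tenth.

Eligible (known) = 150 + 16 + 101 + 87 + 17 = 371
e = 371 / (371 + 151) = 371 / 522 = 0.7107

71.1%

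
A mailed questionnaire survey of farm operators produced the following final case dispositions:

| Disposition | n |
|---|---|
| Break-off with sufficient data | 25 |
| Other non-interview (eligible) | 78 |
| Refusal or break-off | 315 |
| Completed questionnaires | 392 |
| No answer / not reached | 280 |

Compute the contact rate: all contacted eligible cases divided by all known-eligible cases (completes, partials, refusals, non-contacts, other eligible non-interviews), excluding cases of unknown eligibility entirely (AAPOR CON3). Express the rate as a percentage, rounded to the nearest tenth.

74.3%

Top: 392 + 25 + 315 + 78 = 810
Base: 392 + 25 + 315 + 280 + 78 = 1090
CON3 = 810 / 1090 = 0.7431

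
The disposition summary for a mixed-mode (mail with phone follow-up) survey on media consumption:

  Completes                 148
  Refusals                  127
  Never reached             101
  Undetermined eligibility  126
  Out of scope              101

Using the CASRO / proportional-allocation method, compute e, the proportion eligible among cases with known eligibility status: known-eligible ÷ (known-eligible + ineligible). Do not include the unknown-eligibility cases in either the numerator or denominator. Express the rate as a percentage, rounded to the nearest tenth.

Determined eligible: 148 + 127 + 101 = 376
e = 376 / (376 + 101) = 376 / 477 = 0.7883

78.8%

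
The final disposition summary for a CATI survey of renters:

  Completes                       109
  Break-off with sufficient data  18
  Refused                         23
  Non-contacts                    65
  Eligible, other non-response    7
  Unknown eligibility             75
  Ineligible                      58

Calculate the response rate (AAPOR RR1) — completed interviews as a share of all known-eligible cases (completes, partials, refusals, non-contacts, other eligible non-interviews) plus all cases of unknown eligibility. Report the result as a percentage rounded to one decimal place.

Num = 109
Denominator = 109 + 18 + 23 + 65 + 7 + 75 = 297
RR1 = 109 / 297 = 0.3670

36.7%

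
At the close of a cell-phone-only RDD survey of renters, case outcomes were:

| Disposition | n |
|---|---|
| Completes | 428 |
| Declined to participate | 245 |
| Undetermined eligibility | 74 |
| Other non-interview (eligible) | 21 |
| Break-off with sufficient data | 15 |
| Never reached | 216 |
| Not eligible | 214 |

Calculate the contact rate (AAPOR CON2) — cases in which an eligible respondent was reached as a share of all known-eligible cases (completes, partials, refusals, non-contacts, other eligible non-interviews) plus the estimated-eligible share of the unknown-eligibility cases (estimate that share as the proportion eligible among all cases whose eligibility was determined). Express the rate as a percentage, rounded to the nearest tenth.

Num = 428 + 15 + 245 + 21 = 709
Eligible (known) = 428 + 15 + 245 + 216 + 21 = 925
e = 925 / (925 + 214) = 925 / 1139 = 0.8121
Estimated eligible among unknowns = 0.8121 × 74 = 60.10
Denom = 925 + 60.10 = 985.10
CON2 = 709 / 985.10 = 0.7197

72.0%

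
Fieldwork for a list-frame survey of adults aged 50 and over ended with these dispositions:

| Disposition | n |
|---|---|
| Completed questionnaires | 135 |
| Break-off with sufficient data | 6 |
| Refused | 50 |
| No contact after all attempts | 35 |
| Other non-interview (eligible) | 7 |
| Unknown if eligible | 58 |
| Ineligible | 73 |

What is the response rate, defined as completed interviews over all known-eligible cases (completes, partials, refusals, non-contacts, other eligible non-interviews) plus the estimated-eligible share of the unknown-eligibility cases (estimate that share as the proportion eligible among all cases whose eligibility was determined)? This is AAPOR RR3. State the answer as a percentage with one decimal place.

Num → 135
Eligible (known) → 135 + 6 + 50 + 35 + 7 = 233
e = 233 / (233 + 73) = 233 / 306 = 0.7614
Estimated eligible among unknowns → 0.7614 × 58 = 44.16
Denominator → 233 + 44.16 = 277.16
RR3 = 135 / 277.16 = 0.4871

48.7%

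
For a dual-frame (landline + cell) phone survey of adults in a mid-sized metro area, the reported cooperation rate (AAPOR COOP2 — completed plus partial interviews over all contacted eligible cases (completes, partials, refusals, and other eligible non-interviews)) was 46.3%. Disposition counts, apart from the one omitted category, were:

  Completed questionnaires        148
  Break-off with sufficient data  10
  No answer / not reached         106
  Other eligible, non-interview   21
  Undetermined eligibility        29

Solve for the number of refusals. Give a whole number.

Numerator: 148 + 10 = 158
COOP2 = 158 / D = 0.463
D = 158 / 0.463 = 341.3
Remaining denominator categories sum to 179
refusals = 341.3 − 179 ≈ 162

162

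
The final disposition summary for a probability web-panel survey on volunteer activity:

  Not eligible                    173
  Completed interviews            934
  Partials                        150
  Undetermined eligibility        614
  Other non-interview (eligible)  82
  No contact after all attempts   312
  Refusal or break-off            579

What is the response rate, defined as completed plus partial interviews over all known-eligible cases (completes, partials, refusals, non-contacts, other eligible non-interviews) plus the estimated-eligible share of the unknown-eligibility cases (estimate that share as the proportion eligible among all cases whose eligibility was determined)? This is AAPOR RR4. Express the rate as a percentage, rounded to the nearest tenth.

41.3%

Top: 934 + 150 = 1084
Determined eligible: 934 + 150 + 579 + 312 + 82 = 2057
e = 2057 / (2057 + 173) = 2057 / 2230 = 0.9224
e × U: 0.9224 × 614 = 566.35
Denom: 2057 + 566.35 = 2623.35
RR4 = 1084 / 2623.35 = 0.4132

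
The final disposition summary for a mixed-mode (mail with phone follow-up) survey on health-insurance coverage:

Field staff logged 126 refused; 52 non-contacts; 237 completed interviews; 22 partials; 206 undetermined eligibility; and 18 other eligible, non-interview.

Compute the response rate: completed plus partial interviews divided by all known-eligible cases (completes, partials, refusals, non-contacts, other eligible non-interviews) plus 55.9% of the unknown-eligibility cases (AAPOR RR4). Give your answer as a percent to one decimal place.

Top = 237 + 22 = 259
Known eligible = 237 + 22 + 126 + 52 + 18 = 455
e × U = 0.5590 × 206 = 115.15
Denominator = 455 + 115.15 = 570.15
RR4 = 259 / 570.15 = 0.4543

45.4%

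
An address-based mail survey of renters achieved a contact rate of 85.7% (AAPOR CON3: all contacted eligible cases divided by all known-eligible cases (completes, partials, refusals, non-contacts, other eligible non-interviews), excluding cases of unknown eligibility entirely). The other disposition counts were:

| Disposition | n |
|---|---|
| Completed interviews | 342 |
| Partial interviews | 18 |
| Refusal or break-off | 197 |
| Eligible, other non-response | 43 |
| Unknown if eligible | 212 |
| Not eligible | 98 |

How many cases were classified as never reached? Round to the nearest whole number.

100

Top → 342 + 18 + 197 + 43 = 600
CON3 = 600 / D = 0.857
D = 600 / 0.857 = 700.1
Remaining denominator categories sum to 600
never reached = 700.1 − 600 ≈ 100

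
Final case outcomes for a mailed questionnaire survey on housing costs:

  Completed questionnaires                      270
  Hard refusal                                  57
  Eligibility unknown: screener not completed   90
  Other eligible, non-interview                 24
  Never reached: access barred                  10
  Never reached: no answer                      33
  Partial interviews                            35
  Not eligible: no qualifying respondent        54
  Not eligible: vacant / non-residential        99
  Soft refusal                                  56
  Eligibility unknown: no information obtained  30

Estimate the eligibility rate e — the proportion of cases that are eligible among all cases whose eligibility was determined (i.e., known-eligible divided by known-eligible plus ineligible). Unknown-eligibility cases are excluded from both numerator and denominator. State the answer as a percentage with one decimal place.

Refusal or break-off = 57 + 56 = 113
Non-contacts = 33 + 10 = 43
Undetermined eligibility = 90 + 30 = 120
Screened out, ineligible = 54 + 99 = 153
Eligible (known): 270 + 35 + 113 + 43 + 24 = 485
e = 485 / (485 + 153) = 485 / 638 = 0.7602

76.0%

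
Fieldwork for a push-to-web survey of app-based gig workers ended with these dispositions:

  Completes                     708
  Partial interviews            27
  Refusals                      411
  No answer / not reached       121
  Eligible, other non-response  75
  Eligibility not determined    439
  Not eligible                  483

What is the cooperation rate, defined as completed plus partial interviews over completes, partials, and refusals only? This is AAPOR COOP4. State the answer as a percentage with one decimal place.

Num: 708 + 27 = 735
Denom: 708 + 27 + 411 = 1146
COOP4 = 735 / 1146 = 0.6414

64.1%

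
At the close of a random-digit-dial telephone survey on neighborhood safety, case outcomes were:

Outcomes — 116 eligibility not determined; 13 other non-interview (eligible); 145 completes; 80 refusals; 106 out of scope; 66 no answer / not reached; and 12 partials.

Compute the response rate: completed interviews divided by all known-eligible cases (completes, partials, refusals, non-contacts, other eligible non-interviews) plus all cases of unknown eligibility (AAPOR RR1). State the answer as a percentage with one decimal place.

33.6%

Num → 145
Denominator → 145 + 12 + 80 + 66 + 13 + 116 = 432
RR1 = 145 / 432 = 0.3356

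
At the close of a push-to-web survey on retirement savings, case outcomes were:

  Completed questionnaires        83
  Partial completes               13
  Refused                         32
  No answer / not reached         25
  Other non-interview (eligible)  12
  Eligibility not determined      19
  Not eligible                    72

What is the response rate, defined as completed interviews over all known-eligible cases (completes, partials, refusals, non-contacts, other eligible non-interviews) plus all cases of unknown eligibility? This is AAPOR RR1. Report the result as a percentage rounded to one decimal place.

Numerator: 83
Base: 83 + 13 + 32 + 25 + 12 + 19 = 184
RR1 = 83 / 184 = 0.4511

45.1%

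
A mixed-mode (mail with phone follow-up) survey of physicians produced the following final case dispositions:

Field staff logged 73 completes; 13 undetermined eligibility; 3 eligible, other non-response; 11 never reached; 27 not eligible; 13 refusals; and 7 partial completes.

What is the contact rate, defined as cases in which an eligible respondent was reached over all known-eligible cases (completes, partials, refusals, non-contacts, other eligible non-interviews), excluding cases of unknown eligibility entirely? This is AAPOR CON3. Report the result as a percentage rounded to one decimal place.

Top = 73 + 7 + 13 + 3 = 96
Denom = 73 + 7 + 13 + 11 + 3 = 107
CON3 = 96 / 107 = 0.8972

89.7%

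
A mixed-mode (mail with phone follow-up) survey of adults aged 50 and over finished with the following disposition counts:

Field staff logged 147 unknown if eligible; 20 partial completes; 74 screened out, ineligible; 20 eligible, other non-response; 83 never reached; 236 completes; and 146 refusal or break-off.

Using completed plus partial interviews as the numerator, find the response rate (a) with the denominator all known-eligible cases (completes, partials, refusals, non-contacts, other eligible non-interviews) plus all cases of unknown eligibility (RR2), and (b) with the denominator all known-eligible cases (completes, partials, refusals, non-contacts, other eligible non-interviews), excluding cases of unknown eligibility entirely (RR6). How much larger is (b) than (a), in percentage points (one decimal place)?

Num → 236 + 20 = 256
Denom → 236 + 20 + 146 + 83 + 20 + 147 = 652
RR2 = 256 / 652 = 0.3926
Denom → 236 + 20 + 146 + 83 + 20 = 505
RR6 = 256 / 505 = 0.5069
Difference = 50.69 − 39.26 = 11.43 percentage points

11.4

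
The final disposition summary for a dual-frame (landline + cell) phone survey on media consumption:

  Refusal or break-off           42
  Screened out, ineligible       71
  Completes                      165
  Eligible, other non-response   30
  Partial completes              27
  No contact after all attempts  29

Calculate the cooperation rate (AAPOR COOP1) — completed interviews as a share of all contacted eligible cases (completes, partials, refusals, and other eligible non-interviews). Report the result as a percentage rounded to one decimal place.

62.5%

Numerator: 165
Denominator: 165 + 27 + 42 + 30 = 264
COOP1 = 165 / 264 = 0.6250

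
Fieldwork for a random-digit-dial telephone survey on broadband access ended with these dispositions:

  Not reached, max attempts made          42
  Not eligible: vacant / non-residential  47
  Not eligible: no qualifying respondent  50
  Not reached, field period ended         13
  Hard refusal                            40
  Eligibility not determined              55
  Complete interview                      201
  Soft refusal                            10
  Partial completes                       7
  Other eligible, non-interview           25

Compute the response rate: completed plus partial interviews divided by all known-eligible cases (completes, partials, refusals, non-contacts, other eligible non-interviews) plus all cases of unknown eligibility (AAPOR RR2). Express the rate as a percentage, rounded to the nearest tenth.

Refused = 40 + 10 = 50
Never reached = 13 + 42 = 55
Out of scope = 50 + 47 = 97
Top = 201 + 7 = 208
Base = 201 + 7 + 50 + 55 + 25 + 55 = 393
RR2 = 208 / 393 = 0.5293

52.9%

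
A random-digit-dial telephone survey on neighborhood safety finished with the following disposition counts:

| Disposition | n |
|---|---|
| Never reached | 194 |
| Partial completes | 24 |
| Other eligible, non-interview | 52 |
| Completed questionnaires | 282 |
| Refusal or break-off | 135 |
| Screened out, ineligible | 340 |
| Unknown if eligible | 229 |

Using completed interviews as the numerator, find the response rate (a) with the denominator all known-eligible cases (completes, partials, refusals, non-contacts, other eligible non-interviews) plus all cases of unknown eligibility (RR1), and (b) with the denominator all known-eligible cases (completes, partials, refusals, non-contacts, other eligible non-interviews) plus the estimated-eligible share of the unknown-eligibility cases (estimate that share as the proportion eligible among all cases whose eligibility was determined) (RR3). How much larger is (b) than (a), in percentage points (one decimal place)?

Top = 282
Denom = 282 + 24 + 135 + 194 + 52 + 229 = 916
RR1 = 282 / 916 = 0.3079
Known eligible = 282 + 24 + 135 + 194 + 52 = 687
e = 687 / (687 + 340) = 687 / 1027 = 0.6689
Estimated eligible among unknowns = 0.6689 × 229 = 153.18
Denom = 687 + 153.18 = 840.18
RR3 = 282 / 840.18 = 0.3356
Difference = 33.56 − 30.79 = 2.77 percentage points

2.8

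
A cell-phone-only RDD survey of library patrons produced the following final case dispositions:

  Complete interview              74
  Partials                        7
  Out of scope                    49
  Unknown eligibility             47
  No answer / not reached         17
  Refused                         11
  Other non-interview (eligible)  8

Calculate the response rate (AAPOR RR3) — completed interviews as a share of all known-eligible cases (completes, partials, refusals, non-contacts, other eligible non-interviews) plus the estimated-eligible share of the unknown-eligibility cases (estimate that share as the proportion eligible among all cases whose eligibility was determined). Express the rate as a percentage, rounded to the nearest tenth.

49.3%

Top: 74
Determined eligible: 74 + 7 + 11 + 17 + 8 = 117
e = 117 / (117 + 49) = 117 / 166 = 0.7048
e × U: 0.7048 × 47 = 33.13
Denominator: 117 + 33.13 = 150.13
RR3 = 74 / 150.13 = 0.4929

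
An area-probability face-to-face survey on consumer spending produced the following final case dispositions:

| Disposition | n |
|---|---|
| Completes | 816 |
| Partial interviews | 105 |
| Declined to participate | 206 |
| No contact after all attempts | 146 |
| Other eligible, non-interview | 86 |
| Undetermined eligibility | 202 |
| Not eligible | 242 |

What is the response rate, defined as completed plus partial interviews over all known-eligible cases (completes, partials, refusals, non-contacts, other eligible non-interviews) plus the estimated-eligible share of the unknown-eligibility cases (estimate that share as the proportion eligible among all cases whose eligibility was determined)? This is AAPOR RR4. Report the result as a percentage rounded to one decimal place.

Numerator: 816 + 105 = 921
Determined eligible: 816 + 105 + 206 + 146 + 86 = 1359
e = 1359 / (1359 + 242) = 1359 / 1601 = 0.8488
Estimated eligible among unknowns: 0.8488 × 202 = 171.46
Denom: 1359 + 171.46 = 1530.46
RR4 = 921 / 1530.46 = 0.6018

60.2%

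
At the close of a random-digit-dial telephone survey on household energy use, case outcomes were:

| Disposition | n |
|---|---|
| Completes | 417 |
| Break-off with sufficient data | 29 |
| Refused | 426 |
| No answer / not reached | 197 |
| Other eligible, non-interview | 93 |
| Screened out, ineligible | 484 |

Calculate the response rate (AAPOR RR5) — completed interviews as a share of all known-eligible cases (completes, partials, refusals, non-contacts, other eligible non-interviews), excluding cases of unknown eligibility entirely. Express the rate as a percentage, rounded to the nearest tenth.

35.9%

Num: 417
Denom: 417 + 29 + 426 + 197 + 93 = 1162
RR5 = 417 / 1162 = 0.3589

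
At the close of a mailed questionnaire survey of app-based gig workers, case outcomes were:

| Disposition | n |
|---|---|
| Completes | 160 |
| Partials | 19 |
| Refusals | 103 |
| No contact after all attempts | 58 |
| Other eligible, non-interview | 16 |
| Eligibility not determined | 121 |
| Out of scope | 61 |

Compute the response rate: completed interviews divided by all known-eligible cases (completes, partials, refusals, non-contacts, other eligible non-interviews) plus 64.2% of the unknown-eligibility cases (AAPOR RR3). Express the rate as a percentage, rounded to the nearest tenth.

36.9%

Top → 160
Known eligible → 160 + 19 + 103 + 58 + 16 = 356
e × U → 0.6420 × 121 = 77.68
Denom → 356 + 77.68 = 433.68
RR3 = 160 / 433.68 = 0.3689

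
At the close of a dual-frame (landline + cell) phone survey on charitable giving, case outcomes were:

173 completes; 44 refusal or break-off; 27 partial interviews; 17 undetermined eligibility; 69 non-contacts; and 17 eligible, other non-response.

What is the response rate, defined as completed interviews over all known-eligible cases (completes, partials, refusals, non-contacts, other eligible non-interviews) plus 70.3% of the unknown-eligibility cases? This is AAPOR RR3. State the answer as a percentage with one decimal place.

50.6%

Num: 173
Eligible (known): 173 + 27 + 44 + 69 + 17 = 330
Eligible share of unknowns: 0.7030 × 17 = 11.95
Base: 330 + 11.95 = 341.95
RR3 = 173 / 341.95 = 0.5059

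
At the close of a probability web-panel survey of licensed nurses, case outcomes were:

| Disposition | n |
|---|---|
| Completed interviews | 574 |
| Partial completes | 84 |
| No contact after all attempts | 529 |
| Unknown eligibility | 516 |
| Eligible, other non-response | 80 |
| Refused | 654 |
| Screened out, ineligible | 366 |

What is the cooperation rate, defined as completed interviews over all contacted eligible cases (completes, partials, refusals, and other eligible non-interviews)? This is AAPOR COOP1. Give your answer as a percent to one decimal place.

Numerator → 574
Base → 574 + 84 + 654 + 80 = 1392
COOP1 = 574 / 1392 = 0.4124

41.2%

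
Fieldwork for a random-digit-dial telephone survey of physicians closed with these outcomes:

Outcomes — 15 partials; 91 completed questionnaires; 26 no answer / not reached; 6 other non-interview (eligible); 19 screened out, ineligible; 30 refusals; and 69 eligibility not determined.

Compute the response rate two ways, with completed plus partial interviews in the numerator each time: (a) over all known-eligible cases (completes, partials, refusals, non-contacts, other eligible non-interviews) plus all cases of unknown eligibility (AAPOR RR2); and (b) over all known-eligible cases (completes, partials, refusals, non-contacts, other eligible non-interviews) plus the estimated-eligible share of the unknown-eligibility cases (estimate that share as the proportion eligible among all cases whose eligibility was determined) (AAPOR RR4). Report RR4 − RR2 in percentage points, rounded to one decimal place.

1.4

Num: 91 + 15 = 106
Base: 91 + 15 + 30 + 26 + 6 + 69 = 237
RR2 = 106 / 237 = 0.4473
Determined eligible: 91 + 15 + 30 + 26 + 6 = 168
e = 168 / (168 + 19) = 168 / 187 = 0.8984
Estimated eligible among unknowns: 0.8984 × 69 = 61.99
Base: 168 + 61.99 = 229.99
RR4 = 106 / 229.99 = 0.4609
Difference = 46.09 − 44.73 = 1.36 percentage points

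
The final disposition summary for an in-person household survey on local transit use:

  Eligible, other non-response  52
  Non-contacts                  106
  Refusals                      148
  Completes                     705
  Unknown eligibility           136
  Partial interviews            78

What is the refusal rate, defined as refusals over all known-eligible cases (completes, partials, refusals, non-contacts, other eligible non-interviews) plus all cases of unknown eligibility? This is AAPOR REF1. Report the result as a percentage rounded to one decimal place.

12.1%

Top → 148
Denominator → 705 + 78 + 148 + 106 + 52 + 136 = 1225
REF1 = 148 / 1225 = 0.1208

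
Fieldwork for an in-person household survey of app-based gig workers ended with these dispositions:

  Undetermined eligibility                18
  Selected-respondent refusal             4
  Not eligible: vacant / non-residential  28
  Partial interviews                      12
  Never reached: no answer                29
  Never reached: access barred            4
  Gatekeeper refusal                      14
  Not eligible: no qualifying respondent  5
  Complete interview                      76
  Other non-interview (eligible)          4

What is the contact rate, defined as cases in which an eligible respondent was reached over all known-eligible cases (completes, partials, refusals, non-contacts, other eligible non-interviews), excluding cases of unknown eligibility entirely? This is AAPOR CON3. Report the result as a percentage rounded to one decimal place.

Declined to participate = 14 + 4 = 18
Never reached = 29 + 4 = 33
Out of scope = 5 + 28 = 33
Numerator: 76 + 12 + 18 + 4 = 110
Base: 76 + 12 + 18 + 33 + 4 = 143
CON3 = 110 / 143 = 0.7692

76.9%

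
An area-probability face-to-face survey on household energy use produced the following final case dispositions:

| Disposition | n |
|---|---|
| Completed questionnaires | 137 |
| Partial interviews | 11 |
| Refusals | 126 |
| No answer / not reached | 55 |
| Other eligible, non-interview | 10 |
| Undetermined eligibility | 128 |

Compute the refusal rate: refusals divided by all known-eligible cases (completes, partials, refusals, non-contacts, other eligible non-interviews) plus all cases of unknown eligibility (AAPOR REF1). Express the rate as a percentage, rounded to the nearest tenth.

27.0%

Numerator → 126
Denominator → 137 + 11 + 126 + 55 + 10 + 128 = 467
REF1 = 126 / 467 = 0.2698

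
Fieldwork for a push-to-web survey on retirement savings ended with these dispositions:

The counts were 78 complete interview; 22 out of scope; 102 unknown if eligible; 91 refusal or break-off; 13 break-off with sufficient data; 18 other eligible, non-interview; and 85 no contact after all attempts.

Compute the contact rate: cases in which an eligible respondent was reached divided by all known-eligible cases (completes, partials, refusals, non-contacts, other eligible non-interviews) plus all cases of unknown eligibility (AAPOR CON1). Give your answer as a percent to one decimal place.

Top = 78 + 13 + 91 + 18 = 200
Denominator = 78 + 13 + 91 + 85 + 18 + 102 = 387
CON1 = 200 / 387 = 0.5168

51.7%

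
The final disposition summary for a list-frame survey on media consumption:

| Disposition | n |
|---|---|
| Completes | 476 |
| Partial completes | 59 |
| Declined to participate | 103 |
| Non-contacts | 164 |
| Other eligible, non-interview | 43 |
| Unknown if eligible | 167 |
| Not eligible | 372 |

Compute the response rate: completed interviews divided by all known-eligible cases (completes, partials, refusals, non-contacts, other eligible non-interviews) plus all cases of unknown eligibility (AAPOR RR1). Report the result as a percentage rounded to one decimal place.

47.0%

Numerator = 476
Denominator = 476 + 59 + 103 + 164 + 43 + 167 = 1012
RR1 = 476 / 1012 = 0.4704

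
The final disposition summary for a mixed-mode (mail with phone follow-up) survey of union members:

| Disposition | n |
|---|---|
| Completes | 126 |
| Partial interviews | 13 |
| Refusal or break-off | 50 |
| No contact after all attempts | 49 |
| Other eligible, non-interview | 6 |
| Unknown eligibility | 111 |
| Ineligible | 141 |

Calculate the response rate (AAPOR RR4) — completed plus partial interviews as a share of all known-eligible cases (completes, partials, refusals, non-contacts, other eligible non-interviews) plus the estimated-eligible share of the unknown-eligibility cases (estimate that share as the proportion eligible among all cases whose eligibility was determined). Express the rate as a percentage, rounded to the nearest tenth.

Top → 126 + 13 = 139
Determined eligible → 126 + 13 + 50 + 49 + 6 = 244
e = 244 / (244 + 141) = 244 / 385 = 0.6338
Eligible share of unknowns → 0.6338 × 111 = 70.35
Denominator → 244 + 70.35 = 314.35
RR4 = 139 / 314.35 = 0.4422

44.2%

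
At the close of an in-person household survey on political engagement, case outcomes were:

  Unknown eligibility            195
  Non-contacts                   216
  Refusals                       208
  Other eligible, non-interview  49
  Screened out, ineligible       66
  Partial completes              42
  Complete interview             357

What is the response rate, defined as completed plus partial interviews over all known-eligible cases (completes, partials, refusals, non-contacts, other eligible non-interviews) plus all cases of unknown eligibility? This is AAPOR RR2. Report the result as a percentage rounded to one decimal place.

Top → 357 + 42 = 399
Denominator → 357 + 42 + 208 + 216 + 49 + 195 = 1067
RR2 = 399 / 1067 = 0.3739

37.4%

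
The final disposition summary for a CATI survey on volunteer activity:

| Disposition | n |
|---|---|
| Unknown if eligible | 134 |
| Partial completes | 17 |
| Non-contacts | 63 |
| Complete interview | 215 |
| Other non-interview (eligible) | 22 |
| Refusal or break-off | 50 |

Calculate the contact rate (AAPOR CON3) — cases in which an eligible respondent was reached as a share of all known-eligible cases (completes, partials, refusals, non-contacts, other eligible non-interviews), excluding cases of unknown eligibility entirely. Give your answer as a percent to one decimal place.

82.8%

Top = 215 + 17 + 50 + 22 = 304
Denominator = 215 + 17 + 50 + 63 + 22 = 367
CON3 = 304 / 367 = 0.8283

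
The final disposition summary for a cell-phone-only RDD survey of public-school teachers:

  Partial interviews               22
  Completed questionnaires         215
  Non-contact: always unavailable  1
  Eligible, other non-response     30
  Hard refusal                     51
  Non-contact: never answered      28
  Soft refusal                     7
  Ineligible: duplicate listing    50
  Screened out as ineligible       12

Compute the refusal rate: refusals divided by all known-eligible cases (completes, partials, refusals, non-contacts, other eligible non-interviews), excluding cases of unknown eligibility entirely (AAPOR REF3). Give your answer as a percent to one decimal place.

Declined to participate = 51 + 7 = 58
Never reached = 28 + 1 = 29
Ineligible = 12 + 50 = 62
Numerator → 58
Base → 215 + 22 + 58 + 29 + 30 = 354
REF3 = 58 / 354 = 0.1638

16.4%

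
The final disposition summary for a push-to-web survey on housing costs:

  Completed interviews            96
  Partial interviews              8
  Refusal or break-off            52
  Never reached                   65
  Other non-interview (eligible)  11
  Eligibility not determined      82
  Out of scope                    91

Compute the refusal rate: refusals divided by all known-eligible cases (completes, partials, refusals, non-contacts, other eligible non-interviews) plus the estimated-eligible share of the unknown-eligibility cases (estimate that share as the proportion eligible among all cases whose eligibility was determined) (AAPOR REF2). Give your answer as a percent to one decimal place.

Top = 52
Known eligible = 96 + 8 + 52 + 65 + 11 = 232
e = 232 / (232 + 91) = 232 / 323 = 0.7183
Estimated eligible among unknowns = 0.7183 × 82 = 58.90
Base = 232 + 58.90 = 290.90
REF2 = 52 / 290.90 = 0.1788

17.9%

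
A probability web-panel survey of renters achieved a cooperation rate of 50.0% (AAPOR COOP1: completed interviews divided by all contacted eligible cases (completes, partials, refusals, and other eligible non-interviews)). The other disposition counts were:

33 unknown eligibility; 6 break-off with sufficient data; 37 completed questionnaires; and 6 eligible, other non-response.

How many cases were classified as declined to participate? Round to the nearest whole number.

COOP1 = 37 / D = 0.500
D = 37 / 0.500 = 74.0
Other denominator terms total 49
declined to participate = 74.0 − 49 ≈ 25

25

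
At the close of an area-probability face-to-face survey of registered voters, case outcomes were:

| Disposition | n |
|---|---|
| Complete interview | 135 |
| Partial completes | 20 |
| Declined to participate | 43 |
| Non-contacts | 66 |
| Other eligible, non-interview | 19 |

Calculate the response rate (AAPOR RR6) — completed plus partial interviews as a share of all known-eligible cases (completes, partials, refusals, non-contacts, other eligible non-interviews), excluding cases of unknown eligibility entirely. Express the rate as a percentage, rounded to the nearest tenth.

Numerator → 135 + 20 = 155
Denominator → 135 + 20 + 43 + 66 + 19 = 283
RR6 = 155 / 283 = 0.5477

54.8%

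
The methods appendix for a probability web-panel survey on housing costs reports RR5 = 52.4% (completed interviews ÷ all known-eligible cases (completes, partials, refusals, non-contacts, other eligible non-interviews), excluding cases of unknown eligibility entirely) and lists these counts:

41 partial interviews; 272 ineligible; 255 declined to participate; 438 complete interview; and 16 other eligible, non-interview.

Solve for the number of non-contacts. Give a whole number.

86

RR5 = 438 / D = 0.524
D = 438 / 0.524 = 835.9
Remaining denominator categories sum to 750
non-contacts = 835.9 − 750 ≈ 86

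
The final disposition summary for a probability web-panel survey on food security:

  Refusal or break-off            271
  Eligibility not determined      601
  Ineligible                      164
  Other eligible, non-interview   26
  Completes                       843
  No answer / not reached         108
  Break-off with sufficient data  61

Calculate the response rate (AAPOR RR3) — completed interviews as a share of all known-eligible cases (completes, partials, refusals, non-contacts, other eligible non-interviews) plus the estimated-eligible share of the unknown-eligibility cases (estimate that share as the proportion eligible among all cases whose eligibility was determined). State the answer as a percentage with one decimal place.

45.7%

Num = 843
Determined eligible = 843 + 61 + 271 + 108 + 26 = 1309
e = 1309 / (1309 + 164) = 1309 / 1473 = 0.8887
Eligible share of unknowns = 0.8887 × 601 = 534.11
Base = 1309 + 534.11 = 1843.11
RR3 = 843 / 1843.11 = 0.4574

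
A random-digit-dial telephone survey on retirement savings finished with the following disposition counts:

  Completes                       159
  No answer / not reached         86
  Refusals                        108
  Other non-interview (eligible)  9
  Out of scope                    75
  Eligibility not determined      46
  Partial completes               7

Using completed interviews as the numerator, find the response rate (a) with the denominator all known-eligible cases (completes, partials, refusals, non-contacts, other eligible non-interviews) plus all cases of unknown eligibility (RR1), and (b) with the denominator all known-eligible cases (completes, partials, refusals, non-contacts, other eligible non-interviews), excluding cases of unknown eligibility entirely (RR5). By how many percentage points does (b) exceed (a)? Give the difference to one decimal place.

Numerator → 159
Base → 159 + 7 + 108 + 86 + 9 + 46 = 415
RR1 = 159 / 415 = 0.3831
Base → 159 + 7 + 108 + 86 + 9 = 369
RR5 = 159 / 369 = 0.4309
Difference = 43.09 − 38.31 = 4.78 percentage points

4.8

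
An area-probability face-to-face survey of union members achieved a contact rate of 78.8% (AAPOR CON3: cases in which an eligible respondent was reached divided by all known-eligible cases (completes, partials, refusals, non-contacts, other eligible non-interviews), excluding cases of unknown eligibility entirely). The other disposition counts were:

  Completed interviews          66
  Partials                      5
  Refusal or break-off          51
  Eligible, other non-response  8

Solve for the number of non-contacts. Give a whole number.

Num: 66 + 5 + 51 + 8 = 130
CON3 = 130 / D = 0.788
D = 130 / 0.788 = 165.0
Other denominator terms total 130
non-contacts = 165.0 − 130 ≈ 35

35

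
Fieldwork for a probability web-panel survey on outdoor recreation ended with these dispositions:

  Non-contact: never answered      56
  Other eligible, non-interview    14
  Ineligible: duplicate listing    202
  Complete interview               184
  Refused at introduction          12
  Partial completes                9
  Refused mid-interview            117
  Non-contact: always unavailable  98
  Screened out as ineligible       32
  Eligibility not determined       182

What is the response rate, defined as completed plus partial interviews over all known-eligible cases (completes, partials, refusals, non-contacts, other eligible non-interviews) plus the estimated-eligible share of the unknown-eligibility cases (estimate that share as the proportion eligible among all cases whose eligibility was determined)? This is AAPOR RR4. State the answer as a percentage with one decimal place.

31.5%

Refused = 12 + 117 = 129
No answer / not reached = 56 + 98 = 154
Out of scope = 32 + 202 = 234
Top → 184 + 9 = 193
Known eligible → 184 + 9 + 129 + 154 + 14 = 490
e = 490 / (490 + 234) = 490 / 724 = 0.6768
e × U → 0.6768 × 182 = 123.18
Base → 490 + 123.18 = 613.18
RR4 = 193 / 613.18 = 0.3148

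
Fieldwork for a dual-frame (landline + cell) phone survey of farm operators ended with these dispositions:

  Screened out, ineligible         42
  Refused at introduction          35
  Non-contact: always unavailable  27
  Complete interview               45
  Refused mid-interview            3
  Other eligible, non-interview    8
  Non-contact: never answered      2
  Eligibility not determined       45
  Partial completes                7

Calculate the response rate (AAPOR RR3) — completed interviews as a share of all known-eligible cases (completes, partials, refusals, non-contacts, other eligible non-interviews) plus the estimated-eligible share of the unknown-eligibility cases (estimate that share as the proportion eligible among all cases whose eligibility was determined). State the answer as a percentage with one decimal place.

28.0%

Refusal or break-off = 35 + 3 = 38
Never reached = 2 + 27 = 29
Numerator: 45
Determined eligible: 45 + 7 + 38 + 29 + 8 = 127
e = 127 / (127 + 42) = 127 / 169 = 0.7515
Estimated eligible among unknowns: 0.7515 × 45 = 33.82
Denom: 127 + 33.82 = 160.82
RR3 = 45 / 160.82 = 0.2798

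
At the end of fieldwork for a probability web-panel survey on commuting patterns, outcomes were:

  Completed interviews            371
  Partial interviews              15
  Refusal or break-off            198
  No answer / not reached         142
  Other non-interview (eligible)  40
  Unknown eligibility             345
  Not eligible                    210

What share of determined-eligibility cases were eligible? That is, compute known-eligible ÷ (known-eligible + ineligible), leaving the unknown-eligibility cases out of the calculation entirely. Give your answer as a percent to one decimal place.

78.5%

Eligible (known) = 371 + 15 + 198 + 142 + 40 = 766
e = 766 / (766 + 210) = 766 / 976 = 0.7848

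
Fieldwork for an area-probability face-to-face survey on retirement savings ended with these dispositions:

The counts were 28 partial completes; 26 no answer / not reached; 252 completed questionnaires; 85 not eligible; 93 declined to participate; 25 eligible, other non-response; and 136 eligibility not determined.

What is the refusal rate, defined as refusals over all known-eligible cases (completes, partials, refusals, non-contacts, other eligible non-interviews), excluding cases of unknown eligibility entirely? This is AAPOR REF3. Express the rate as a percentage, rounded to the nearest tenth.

Num: 93
Denominator: 252 + 28 + 93 + 26 + 25 = 424
REF3 = 93 / 424 = 0.2193

21.9%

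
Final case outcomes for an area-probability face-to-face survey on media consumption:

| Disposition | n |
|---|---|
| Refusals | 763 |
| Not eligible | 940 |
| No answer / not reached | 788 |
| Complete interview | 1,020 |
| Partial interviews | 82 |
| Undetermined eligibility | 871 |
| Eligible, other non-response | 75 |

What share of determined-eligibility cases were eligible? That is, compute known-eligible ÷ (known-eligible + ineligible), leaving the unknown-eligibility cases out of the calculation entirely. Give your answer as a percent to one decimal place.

74.4%

Eligible (known) → 1020 + 82 + 763 + 788 + 75 = 2728
e = 2728 / (2728 + 940) = 2728 / 3668 = 0.7437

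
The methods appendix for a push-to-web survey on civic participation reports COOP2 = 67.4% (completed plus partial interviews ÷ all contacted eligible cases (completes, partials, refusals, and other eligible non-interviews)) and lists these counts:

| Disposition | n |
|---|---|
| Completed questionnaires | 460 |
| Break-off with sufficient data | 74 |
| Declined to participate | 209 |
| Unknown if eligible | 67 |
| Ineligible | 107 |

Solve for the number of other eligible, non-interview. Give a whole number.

49

Top = 460 + 74 = 534
COOP2 = 534 / D = 0.674
D = 534 / 0.674 = 792.3
Other denominator terms total 743
other eligible, non-interview = 792.3 − 743 ≈ 49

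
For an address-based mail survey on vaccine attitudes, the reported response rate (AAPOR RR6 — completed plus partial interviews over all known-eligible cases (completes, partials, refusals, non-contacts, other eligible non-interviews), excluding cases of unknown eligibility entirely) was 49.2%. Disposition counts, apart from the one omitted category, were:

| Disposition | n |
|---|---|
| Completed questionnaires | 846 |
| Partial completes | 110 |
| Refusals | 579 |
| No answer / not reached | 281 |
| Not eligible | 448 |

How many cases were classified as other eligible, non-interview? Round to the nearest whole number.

Top = 846 + 110 = 956
RR6 = 956 / D = 0.492
D = 956 / 0.492 = 1943.1
Rest of base = 1816
other eligible, non-interview = 1943.1 − 1816 ≈ 127

127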